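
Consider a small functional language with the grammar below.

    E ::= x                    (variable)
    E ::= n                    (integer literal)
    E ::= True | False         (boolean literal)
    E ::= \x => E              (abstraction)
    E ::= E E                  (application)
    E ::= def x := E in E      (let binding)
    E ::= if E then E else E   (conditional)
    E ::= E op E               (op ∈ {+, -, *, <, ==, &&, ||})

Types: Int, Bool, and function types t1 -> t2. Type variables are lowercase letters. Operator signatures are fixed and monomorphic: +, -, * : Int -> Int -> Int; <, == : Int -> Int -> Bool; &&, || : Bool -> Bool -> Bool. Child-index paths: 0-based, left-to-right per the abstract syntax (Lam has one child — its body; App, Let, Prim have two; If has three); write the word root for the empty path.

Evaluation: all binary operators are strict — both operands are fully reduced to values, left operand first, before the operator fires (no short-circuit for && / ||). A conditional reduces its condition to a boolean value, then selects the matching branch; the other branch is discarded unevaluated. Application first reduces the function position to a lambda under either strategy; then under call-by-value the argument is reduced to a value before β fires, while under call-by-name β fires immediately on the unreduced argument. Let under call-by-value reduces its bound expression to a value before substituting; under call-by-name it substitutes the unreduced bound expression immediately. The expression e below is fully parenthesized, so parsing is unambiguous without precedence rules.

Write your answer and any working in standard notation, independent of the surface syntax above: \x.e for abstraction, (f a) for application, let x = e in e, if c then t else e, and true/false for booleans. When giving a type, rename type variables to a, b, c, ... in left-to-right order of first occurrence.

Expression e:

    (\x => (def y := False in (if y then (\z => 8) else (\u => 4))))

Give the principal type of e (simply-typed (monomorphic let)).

Working:
let y : Bool
y : Bool
  unify Bool ~ Bool
\z._ : b -> Int
\u._ : c -> Int
  unify b -> Int ~ c -> Int
  unify b ~ c
  unify Int ~ Int
\x._ : a -> c -> Int

Answer: a -> b -> Int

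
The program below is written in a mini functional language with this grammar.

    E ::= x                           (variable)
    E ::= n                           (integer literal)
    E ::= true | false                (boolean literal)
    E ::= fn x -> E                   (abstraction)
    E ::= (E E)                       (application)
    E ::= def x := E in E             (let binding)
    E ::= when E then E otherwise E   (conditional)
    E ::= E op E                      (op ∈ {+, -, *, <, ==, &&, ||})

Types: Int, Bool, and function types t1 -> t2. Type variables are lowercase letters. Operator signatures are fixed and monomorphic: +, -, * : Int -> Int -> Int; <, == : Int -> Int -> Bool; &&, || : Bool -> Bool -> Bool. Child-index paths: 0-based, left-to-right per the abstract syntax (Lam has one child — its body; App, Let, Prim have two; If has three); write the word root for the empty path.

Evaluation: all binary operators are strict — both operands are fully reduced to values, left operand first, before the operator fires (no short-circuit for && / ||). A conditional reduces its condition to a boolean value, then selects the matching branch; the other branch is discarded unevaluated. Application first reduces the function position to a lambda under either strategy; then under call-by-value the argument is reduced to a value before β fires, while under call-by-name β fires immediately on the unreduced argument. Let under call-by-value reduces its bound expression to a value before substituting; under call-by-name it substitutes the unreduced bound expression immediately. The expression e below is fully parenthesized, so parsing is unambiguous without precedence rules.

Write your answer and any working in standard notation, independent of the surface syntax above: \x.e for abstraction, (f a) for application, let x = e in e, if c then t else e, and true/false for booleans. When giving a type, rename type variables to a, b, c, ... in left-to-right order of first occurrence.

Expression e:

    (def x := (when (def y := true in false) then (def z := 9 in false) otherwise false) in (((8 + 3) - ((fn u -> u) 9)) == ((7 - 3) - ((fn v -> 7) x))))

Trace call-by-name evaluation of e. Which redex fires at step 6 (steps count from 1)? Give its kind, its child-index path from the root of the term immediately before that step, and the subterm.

Working:
step 0: (let x = (if (let y = true in false) then (let z = 9 in false) else false) in (((8 + 3) - ((\u.u) 9)) == ((7 - 3) - ((\v.7) x))))
step 1: [let@root] (((8 + 3) - ((\u.u) 9)) == ((7 - 3) - ((\v.7) (if (let y = true in false) then (let z = 9 in false) else false))))
step 2: [delta@0.0] ((11 - ((\u.u) 9)) == ((7 - 3) - ((\v.7) (if (let y = true in false) then (let z = 9 in false) else false))))
step 3: [beta@0.1] ((11 - 9) == ((7 - 3) - ((\v.7) (if (let y = true in false) then (let z = 9 in false) else false))))
step 4: [delta@0] (2 == ((7 - 3) - ((\v.7) (if (let y = true in false) then (let z = 9 in false) else false))))
step 5: [delta@1.0] (2 == (4 - ((\v.7) (if (let y = true in false) then (let z = 9 in false) else false))))
step 6: [beta@1.1] (2 == (4 - 7))

Answer: beta at 1.1 : ((\v.7) (if (let y = true in false) then (let z = 9 in false) else false))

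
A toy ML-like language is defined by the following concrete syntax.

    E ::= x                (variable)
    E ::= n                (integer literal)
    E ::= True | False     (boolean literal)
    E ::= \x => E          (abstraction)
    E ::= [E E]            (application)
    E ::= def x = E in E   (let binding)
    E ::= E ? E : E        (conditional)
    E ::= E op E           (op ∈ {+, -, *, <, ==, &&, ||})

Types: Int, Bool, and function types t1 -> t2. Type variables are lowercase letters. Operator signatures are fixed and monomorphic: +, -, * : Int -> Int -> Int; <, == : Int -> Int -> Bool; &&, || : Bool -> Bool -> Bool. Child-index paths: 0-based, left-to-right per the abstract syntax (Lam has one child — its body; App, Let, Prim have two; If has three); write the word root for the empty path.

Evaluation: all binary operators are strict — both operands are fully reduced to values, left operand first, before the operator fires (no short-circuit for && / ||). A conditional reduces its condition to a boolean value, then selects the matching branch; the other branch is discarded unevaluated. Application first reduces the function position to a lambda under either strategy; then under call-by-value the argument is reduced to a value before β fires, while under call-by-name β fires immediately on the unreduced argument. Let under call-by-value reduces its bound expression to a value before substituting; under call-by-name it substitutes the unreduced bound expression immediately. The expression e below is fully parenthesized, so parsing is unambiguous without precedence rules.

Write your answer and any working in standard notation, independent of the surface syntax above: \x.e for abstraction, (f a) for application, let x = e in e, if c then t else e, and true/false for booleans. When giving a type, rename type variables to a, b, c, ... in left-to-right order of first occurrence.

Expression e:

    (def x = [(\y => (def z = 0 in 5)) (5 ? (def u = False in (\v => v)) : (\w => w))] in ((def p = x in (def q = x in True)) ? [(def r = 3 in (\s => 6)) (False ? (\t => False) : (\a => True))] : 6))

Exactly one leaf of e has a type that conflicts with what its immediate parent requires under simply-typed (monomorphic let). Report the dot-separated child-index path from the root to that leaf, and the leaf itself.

Trace:
let z : Int
\y._ : a -> Int
  unify Int ~ Bool
  FAIL: mismatch Int ~ Bool

Answer: 0.1.0 : 5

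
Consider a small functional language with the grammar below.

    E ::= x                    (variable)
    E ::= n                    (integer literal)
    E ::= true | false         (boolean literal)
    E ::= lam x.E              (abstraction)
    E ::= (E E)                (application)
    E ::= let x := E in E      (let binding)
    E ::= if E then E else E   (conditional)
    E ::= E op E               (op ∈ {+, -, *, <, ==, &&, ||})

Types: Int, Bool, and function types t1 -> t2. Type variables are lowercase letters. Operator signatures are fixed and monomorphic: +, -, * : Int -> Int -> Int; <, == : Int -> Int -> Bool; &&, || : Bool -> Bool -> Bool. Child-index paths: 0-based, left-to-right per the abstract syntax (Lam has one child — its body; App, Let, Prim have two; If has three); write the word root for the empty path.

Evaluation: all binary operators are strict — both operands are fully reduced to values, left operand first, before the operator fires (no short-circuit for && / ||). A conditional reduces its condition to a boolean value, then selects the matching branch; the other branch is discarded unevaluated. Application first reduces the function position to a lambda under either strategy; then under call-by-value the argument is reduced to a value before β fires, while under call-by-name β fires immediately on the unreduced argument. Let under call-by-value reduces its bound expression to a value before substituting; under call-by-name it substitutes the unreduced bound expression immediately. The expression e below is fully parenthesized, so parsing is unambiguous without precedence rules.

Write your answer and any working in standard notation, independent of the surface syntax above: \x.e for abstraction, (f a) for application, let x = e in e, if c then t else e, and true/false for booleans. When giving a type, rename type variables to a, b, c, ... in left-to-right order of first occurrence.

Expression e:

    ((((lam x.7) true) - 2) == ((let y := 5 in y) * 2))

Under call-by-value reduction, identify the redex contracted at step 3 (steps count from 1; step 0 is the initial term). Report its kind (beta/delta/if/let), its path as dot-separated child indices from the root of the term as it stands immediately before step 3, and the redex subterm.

Answer: let at 1.0 : (let y = 5 in y)

Working:
step 0: ((((\x.7) true) - 2) == ((let y = 5 in y) * 2))
step 1: [beta@0.0] ((7 - 2) == ((let y = 5 in y) * 2))
step 2: [delta@0] (5 == ((let y = 5 in y) * 2))
step 3: [let@1.0] (5 == (5 * 2))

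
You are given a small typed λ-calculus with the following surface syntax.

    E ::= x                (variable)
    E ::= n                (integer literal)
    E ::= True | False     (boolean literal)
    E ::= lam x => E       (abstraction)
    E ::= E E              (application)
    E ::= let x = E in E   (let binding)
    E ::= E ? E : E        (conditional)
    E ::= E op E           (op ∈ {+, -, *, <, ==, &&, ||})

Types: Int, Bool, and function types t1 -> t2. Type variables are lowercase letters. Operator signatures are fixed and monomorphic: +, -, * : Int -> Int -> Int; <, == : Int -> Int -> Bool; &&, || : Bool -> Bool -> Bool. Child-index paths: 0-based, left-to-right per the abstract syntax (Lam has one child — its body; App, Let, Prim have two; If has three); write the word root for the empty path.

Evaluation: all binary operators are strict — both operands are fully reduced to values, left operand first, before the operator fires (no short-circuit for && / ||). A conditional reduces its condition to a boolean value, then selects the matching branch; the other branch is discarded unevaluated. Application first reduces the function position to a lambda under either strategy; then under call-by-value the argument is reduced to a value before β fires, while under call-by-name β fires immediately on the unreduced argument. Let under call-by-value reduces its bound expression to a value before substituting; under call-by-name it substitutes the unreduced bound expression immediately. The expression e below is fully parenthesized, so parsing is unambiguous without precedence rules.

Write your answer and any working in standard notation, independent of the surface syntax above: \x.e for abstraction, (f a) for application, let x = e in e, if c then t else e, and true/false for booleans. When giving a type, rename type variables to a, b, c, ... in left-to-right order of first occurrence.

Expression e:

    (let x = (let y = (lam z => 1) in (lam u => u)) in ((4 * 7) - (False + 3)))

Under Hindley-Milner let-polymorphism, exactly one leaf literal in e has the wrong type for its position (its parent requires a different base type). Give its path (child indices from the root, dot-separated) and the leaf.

Answer: 1.1.0 : false

Trace:
\z._ : a -> Int
let y : forall. a -> Int
u : b
\u._ : b -> b
let x : forall. b -> b
  unify Int ~ Int
  unify Int ~ Int
  unify Int ~ Int
  unify Bool ~ Int
  FAIL: mismatch Bool ~ Int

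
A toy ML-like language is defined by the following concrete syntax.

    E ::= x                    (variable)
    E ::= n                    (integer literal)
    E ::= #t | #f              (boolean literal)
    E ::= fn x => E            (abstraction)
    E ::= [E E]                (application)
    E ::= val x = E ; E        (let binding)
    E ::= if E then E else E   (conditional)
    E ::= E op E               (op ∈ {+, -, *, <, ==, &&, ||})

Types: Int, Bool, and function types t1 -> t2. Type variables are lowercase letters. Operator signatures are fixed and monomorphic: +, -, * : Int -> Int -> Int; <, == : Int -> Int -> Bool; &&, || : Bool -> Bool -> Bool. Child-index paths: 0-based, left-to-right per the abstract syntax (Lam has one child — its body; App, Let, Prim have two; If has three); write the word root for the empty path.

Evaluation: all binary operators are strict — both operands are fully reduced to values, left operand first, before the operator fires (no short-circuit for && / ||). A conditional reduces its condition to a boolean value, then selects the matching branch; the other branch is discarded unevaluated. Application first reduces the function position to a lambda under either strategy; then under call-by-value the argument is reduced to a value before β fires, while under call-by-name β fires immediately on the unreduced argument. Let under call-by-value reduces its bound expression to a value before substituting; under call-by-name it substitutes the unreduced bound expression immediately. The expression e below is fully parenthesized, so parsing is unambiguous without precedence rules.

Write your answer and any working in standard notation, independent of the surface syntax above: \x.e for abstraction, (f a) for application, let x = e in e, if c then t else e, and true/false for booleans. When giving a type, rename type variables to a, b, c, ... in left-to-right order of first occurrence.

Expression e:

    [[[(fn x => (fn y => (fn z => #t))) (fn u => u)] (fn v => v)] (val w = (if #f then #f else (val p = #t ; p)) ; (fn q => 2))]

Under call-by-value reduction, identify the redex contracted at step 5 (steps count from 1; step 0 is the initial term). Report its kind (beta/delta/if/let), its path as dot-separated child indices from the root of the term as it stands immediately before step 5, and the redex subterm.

Trace:
step 0: ((((\x.(\y.(\z.true))) (\u.u)) (\v.v)) (let w = (if false then false else (let p = true in p)) in (\q.2)))
step 1: [beta@0.0] (((\y.(\z.true)) (\v.v)) (let w = (if false then false else (let p = true in p)) in (\q.2)))
step 2: [beta@0] ((\z.true) (let w = (if false then false else (let p = true in p)) in (\q.2)))
step 3: [if@1.0] ((\z.true) (let w = (let p = true in p) in (\q.2)))
step 4: [let@1.0] ((\z.true) (let w = true in (\q.2)))
step 5: [let@1] ((\z.true) (\q.2))

Answer: let at 1 : (let w = true in (\q.2))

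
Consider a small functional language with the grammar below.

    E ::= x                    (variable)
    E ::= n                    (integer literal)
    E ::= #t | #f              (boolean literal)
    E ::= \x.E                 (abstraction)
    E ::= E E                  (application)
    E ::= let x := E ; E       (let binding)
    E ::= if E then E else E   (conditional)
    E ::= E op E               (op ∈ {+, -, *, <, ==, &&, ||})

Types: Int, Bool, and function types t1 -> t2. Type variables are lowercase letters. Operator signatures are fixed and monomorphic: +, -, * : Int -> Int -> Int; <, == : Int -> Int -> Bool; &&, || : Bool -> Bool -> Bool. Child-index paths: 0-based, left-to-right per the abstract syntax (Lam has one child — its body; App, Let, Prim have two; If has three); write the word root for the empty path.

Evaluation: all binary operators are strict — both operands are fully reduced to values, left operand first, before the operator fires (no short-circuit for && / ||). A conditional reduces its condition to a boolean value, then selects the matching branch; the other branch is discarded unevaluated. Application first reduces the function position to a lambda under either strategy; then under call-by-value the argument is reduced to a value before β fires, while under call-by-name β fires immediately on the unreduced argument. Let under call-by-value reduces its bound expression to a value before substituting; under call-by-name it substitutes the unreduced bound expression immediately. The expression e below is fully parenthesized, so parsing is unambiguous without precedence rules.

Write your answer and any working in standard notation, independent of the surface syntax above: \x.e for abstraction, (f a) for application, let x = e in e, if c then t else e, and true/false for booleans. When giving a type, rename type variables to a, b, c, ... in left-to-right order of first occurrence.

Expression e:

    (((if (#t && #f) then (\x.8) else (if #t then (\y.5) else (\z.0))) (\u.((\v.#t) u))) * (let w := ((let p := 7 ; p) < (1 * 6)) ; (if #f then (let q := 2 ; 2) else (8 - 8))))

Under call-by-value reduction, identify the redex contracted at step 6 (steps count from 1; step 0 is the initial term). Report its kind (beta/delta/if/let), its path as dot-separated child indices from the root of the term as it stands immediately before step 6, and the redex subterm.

Trace:
step 0: (((if (true && false) then (\x.8) else (if true then (\y.5) else (\z.0))) (\u.((\v.true) u))) * (let w = ((let p = 7 in p) < (1 * 6)) in (if false then (let q = 2 in 2) else (8 - 8))))
step 1: [delta@0.0.0] (((if false then (\x.8) else (if true then (\y.5) else (\z.0))) (\u.((\v.true) u))) * (let w = ((let p = 7 in p) < (1 * 6)) in (if false then (let q = 2 in 2) else (8 - 8))))
step 2: [if@0.0] (((if true then (\y.5) else (\z.0)) (\u.((\v.true) u))) * (let w = ((let p = 7 in p) < (1 * 6)) in (if false then (let q = 2 in 2) else (8 - 8))))
step 3: [if@0.0] (((\y.5) (\u.((\v.true) u))) * (let w = ((let p = 7 in p) < (1 * 6)) in (if false then (let q = 2 in 2) else (8 - 8))))
step 4: [beta@0] (5 * (let w = ((let p = 7 in p) < (1 * 6)) in (if false then (let q = 2 in 2) else (8 - 8))))
step 5: [let@1.0.0] (5 * (let w = (7 < (1 * 6)) in (if false then (let q = 2 in 2) else (8 - 8))))
step 6: [delta@1.0.1] (5 * (let w = (7 < 6) in (if false then (let q = 2 in 2) else (8 - 8))))

Answer: delta at 1.0.1 : (1 * 6)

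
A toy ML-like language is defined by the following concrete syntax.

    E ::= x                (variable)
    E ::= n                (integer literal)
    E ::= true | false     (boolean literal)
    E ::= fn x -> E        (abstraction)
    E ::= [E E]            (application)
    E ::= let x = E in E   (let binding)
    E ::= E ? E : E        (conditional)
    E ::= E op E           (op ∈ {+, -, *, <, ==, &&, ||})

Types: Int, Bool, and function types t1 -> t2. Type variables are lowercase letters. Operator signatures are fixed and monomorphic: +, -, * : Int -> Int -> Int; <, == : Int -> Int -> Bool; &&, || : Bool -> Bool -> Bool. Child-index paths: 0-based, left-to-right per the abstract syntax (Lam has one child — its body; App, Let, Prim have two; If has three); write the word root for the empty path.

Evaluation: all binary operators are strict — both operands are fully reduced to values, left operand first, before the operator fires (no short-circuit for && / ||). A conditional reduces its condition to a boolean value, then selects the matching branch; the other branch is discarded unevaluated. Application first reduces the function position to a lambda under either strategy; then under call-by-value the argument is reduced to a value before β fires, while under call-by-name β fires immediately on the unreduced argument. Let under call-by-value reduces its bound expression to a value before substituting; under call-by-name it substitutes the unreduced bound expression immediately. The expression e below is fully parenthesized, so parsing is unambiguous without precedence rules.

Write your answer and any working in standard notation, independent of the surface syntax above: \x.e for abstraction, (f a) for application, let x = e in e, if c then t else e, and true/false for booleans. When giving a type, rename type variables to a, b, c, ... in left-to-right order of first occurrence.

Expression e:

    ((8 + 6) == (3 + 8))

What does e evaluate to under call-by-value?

Working:
step 0: ((8 + 6) == (3 + 8))
step 1: [delta@0] (14 == (3 + 8))
step 2: [delta@1] (14 == 11)
step 3: [delta@root] false

Answer: false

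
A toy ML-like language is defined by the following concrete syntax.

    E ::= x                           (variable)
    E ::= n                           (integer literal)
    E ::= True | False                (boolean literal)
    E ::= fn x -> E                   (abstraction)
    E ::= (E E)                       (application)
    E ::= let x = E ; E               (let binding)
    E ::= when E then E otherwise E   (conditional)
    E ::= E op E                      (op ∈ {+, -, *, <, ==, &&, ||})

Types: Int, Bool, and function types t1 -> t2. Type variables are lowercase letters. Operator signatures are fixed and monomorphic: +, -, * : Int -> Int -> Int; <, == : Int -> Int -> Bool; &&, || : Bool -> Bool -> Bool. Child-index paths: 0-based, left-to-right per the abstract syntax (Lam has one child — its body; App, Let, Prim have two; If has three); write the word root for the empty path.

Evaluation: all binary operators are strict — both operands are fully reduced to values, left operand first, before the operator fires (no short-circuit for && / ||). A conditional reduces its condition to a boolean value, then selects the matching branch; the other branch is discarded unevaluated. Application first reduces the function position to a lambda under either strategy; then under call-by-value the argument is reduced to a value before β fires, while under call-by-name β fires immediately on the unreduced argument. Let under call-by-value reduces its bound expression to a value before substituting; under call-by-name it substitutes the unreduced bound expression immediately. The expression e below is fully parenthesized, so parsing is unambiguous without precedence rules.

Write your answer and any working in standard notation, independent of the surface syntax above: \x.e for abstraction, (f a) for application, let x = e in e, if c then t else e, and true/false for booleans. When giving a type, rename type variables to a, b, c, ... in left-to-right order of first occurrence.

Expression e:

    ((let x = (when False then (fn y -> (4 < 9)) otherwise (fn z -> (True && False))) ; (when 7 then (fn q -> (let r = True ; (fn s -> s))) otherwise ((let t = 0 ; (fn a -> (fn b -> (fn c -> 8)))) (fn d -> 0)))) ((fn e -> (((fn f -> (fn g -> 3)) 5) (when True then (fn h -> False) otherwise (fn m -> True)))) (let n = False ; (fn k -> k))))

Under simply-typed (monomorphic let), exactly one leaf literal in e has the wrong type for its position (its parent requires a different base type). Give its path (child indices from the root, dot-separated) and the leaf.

Trace:
  unify Bool ~ Bool
  unify Int ~ Int
  unify Int ~ Int
\y._ : a -> Bool
  unify Bool ~ Bool
  unify Bool ~ Bool
\z._ : b -> Bool
  unify a -> Bool ~ b -> Bool
  unify a ~ b
  unify Bool ~ Bool
let x : b -> Bool
  unify Int ~ Bool
  FAIL: mismatch Int ~ Bool

Answer: 0.1.0 : 7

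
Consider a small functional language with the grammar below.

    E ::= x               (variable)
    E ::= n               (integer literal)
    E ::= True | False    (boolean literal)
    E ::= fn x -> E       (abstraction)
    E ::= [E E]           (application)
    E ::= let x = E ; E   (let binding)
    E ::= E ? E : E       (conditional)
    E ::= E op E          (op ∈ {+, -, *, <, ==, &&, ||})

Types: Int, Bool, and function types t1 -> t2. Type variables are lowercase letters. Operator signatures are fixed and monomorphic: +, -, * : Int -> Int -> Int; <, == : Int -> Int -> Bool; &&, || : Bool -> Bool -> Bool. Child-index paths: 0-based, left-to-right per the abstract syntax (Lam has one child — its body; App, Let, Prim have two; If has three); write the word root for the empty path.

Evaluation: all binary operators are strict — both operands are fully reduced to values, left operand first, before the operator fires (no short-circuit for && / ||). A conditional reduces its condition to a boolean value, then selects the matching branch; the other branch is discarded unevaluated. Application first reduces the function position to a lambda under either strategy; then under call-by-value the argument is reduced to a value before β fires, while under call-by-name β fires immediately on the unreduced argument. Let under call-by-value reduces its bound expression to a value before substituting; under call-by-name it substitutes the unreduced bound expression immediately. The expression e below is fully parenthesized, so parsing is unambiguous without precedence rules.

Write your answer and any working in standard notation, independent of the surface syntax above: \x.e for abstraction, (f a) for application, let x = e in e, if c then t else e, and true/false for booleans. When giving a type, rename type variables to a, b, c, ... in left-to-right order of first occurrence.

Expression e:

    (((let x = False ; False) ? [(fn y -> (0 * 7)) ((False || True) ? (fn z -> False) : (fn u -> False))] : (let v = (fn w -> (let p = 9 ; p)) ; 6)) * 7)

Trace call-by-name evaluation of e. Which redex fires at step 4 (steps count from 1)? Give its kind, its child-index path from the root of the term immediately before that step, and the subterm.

Working:
step 0: ((if (let x = false in false) then ((\y.(0 * 7)) (if (false || true) then (\z.false) else (\u.false))) else (let v = (\w.(let p = 9 in p)) in 6)) * 7)
step 1: [let@0.0] ((if false then ((\y.(0 * 7)) (if (false || true) then (\z.false) else (\u.false))) else (let v = (\w.(let p = 9 in p)) in 6)) * 7)
step 2: [if@0] ((let v = (\w.(let p = 9 in p)) in 6) * 7)
step 3: [let@0] (6 * 7)
step 4: [delta@root] 42

Answer: delta at root : (6 * 7)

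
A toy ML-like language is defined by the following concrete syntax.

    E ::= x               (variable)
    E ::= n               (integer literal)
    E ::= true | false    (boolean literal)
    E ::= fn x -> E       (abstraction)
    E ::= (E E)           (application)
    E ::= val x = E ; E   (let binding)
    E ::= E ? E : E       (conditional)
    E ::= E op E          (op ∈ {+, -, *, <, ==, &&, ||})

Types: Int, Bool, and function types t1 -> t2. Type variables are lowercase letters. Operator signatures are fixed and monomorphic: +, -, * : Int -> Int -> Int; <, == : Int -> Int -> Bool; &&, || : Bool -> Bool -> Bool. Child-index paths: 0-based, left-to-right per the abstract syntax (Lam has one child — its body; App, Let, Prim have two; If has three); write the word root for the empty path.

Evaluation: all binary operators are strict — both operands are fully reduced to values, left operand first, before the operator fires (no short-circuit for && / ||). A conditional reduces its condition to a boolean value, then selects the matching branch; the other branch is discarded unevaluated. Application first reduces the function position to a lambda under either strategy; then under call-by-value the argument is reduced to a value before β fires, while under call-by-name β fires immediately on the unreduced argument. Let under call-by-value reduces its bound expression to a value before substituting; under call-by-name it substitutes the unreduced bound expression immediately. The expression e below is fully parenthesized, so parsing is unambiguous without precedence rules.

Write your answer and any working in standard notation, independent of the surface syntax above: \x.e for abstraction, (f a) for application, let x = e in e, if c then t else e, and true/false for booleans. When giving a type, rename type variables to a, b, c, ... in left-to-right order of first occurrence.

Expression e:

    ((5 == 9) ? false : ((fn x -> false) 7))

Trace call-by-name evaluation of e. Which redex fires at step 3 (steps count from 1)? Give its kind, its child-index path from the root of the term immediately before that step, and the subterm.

Derivation:
step 0: (if (5 == 9) then false else ((\x.false) 7))
step 1: [delta@0] (if false then false else ((\x.false) 7))
step 2: [if@root] ((\x.false) 7)
step 3: [beta@root] false

Answer: beta at root : ((\x.false) 7)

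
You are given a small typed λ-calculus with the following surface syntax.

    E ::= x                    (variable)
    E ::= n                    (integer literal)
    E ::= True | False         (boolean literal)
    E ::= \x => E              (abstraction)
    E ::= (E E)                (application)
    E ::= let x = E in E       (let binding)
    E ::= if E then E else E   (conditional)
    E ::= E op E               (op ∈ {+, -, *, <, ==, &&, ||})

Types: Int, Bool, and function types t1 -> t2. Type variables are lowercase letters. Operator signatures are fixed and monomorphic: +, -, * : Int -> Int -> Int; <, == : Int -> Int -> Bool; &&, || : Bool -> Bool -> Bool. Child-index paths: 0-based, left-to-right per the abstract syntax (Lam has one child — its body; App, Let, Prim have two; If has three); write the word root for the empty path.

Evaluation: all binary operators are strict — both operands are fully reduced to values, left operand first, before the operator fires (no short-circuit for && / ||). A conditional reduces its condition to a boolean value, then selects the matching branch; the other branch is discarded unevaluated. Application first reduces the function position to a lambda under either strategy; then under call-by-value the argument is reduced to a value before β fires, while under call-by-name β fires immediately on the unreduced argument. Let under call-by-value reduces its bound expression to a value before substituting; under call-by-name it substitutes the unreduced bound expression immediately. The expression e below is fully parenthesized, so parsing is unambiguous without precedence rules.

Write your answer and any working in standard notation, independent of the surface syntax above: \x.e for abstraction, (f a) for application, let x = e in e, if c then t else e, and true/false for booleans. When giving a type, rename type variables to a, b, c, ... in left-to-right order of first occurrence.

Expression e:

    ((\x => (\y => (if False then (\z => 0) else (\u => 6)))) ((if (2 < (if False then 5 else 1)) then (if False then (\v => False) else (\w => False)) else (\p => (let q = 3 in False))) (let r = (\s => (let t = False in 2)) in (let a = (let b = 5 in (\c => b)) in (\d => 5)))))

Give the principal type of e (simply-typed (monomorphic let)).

Answer: a -> b -> Int

Working:
  unify Bool ~ Bool
\z._ : c -> Int
\u._ : d -> Int
  unify c -> Int ~ d -> Int
  unify c ~ d
  unify Int ~ Int
\y._ : b -> d -> Int
\x._ : a -> b -> d -> Int
  unify Int ~ Int
  unify Bool ~ Bool
  unify Int ~ Int
  unify Int ~ Int
  unify Bool ~ Bool
  unify Bool ~ Bool
\v._ : e -> Bool
\w._ : f -> Bool
  unify e -> Bool ~ f -> Bool
  unify e ~ f
  unify Bool ~ Bool
let q : Int
\p._ : g -> Bool
  unify f -> Bool ~ g -> Bool
  unify f ~ g
  unify Bool ~ Bool
let t : Bool
\s._ : h -> Int
let r : h -> Int
let b : Int
b : Int
\c._ : i -> Int
let a : i -> Int
\d._ : j -> Int
  unify g -> Bool ~ (j -> Int) -> k
  unify g ~ j -> Int
  unify Bool ~ k
_ _ : Bool
  unify a -> b -> d -> Int ~ Bool -> l
  unify a ~ Bool
  unify b -> d -> Int ~ l
_ _ : b -> d -> Int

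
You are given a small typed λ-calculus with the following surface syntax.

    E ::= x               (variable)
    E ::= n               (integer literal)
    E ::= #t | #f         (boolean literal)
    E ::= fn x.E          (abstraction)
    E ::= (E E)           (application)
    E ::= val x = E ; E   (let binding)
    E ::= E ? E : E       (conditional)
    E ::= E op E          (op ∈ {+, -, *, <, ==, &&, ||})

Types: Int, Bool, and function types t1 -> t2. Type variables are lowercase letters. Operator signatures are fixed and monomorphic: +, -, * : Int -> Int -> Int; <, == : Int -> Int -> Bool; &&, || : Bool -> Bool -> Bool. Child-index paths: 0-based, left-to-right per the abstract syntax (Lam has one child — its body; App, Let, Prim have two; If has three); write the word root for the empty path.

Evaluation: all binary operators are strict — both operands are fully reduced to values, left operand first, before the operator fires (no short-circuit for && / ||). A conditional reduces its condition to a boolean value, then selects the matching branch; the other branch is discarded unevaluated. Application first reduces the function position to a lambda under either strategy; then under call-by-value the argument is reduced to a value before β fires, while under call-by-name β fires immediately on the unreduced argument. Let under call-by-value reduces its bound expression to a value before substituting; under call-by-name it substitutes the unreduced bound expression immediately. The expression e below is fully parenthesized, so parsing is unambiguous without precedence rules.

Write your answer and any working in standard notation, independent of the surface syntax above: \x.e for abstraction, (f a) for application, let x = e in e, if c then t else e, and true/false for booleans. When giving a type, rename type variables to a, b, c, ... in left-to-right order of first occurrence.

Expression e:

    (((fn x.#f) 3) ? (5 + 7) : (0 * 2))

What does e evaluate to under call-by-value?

Answer: 0

Derivation:
step 0: (if ((\x.false) 3) then (5 + 7) else (0 * 2))
step 1: [beta@0] (if false then (5 + 7) else (0 * 2))
step 2: [if@root] (0 * 2)
step 3: [delta@root] 0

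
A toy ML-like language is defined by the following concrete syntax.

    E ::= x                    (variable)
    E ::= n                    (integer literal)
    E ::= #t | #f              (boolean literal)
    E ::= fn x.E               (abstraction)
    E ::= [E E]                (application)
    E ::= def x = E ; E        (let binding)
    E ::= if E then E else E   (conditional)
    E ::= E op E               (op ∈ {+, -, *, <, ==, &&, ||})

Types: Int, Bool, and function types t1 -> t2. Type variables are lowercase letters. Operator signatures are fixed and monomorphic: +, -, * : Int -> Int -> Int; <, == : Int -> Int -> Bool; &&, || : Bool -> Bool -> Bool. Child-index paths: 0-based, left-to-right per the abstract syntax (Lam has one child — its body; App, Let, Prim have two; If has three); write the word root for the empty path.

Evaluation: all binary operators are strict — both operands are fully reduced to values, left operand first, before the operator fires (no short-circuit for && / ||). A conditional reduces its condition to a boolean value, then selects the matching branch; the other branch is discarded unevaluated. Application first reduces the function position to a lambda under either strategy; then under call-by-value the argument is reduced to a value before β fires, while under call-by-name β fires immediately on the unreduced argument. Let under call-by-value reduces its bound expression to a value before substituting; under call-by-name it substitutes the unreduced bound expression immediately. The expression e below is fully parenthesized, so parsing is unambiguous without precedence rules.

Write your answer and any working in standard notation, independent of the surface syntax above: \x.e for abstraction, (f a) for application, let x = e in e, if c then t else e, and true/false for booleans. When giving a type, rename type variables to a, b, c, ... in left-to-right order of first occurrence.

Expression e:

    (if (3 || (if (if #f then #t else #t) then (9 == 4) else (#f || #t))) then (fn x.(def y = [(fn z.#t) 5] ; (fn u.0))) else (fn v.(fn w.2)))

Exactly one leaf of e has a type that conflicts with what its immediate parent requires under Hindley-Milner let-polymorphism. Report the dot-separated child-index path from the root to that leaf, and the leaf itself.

Working:
  unify Int ~ Bool
  FAIL: mismatch Int ~ Bool

Answer: 0.0 : 3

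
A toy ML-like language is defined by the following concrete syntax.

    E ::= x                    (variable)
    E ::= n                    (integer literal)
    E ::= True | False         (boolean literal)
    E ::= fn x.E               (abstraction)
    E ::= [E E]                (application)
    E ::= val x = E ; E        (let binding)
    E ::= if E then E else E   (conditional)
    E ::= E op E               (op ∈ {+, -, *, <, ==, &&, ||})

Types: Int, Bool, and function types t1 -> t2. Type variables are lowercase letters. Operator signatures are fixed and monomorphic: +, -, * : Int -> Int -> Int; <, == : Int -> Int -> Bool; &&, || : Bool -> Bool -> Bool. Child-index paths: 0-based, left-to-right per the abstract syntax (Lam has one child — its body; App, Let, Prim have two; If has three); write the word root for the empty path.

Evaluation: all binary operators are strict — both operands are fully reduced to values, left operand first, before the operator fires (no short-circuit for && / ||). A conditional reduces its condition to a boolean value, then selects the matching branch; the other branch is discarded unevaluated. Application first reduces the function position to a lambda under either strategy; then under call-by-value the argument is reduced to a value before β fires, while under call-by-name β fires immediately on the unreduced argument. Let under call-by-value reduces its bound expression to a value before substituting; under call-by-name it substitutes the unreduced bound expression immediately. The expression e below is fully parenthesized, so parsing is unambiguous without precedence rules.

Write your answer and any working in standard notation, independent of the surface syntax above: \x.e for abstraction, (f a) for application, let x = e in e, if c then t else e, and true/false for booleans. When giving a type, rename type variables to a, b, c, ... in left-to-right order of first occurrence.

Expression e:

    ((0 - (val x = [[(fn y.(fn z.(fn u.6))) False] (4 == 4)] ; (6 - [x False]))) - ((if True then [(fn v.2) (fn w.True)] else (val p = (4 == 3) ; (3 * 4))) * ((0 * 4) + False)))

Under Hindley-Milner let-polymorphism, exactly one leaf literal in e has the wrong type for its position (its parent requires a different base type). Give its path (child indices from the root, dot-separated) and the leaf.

Derivation:
  unify Int ~ Int
\u._ : c -> Int
\z._ : b -> c -> Int
\y._ : a -> b -> c -> Int
  unify a -> b -> c -> Int ~ Bool -> d
  unify a ~ Bool
  unify b -> c -> Int ~ d
_ _ : b -> c -> Int
  unify Int ~ Int
  unify Int ~ Int
  unify b -> c -> Int ~ Bool -> e
  unify b ~ Bool
  unify c -> Int ~ e
_ _ : c -> Int
let x : forall. c -> Int
  unify Int ~ Int
x : f -> Int
  unify f -> Int ~ Bool -> g
  unify f ~ Bool
  unify Int ~ g
_ _ : Int
  unify Int ~ Int
  unify Int ~ Int
  unify Int ~ Int
  unify Bool ~ Bool
\v._ : h -> Int
\w._ : i -> Bool
  unify h -> Int ~ (i -> Bool) -> j
  unify h ~ i -> Bool
  unify Int ~ j
_ _ : Int
  unify Int ~ Int
  unify Int ~ Int
let p : Bool
  unify Int ~ Int
  unify Int ~ Int
  unify Int ~ Int
  unify Int ~ Int
  unify Int ~ Int
  unify Int ~ Int
  unify Int ~ Int
  unify Bool ~ Int
  FAIL: mismatch Bool ~ Int

Answer: 1.1.1 : false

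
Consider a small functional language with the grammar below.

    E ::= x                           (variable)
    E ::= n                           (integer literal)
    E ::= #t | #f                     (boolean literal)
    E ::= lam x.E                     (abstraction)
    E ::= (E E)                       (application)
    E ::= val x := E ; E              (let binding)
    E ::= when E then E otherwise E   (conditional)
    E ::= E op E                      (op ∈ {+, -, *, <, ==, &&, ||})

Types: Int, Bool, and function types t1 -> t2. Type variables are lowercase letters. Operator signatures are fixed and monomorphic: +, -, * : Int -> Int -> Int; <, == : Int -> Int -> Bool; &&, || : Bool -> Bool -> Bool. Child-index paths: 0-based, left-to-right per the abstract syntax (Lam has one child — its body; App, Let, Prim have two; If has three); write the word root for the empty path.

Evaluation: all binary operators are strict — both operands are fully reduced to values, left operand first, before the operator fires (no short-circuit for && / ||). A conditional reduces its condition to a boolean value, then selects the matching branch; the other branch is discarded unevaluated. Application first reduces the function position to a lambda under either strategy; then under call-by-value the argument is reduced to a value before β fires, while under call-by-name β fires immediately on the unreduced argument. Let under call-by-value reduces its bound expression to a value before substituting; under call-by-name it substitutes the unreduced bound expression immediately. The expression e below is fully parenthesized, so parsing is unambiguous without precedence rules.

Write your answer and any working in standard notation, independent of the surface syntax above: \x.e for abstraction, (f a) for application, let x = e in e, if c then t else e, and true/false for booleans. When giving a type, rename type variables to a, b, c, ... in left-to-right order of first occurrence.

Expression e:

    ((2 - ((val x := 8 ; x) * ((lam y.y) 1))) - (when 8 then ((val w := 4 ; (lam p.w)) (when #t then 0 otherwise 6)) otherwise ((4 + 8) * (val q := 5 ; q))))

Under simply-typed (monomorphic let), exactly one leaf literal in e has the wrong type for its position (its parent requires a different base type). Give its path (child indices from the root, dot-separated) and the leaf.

Answer: 1.0 : 8

Derivation:
  unify Int ~ Int
let x : Int
x : Int
  unify Int ~ Int
y : a
\y._ : a -> a
  unify a -> a ~ Int -> b
  unify a ~ Int
  unify Int ~ b
_ _ : Int
  unify Int ~ Int
  unify Int ~ Int
  unify Int ~ Int
  unify Int ~ Bool
  FAIL: mismatch Int ~ Bool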